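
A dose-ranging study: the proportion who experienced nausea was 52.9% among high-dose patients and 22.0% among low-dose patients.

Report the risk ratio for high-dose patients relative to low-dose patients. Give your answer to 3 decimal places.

RR = 0.5290 / 0.2200 = 2.405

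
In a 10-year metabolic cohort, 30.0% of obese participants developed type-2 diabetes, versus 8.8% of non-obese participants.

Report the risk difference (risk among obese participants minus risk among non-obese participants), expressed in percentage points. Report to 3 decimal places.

RD: 21.200

risk difference = 0.3000 − 0.0880 = 0.2120 → 21.200 percentage points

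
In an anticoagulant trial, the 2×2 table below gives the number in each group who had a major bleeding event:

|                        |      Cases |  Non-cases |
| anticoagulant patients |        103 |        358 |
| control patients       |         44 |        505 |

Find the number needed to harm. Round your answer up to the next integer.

NNH = 7

risk, anticoagulant patients = 103/461 = 0.223427
risk, control patients = 44/549 = 0.080146
absolute risk difference = 0.143282
1 / 0.143282 = 6.979 → round up → 7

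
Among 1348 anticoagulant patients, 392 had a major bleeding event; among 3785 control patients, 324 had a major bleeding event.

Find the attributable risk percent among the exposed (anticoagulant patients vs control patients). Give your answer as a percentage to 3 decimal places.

risk, anticoagulant patients = 392/1348 = 0.2908
risk, control patients = 324/3785 = 0.0856
AR% = (0.2908 − 0.0856) / 0.2908 = 0.7056 → 70.564%

AR% = 70.564%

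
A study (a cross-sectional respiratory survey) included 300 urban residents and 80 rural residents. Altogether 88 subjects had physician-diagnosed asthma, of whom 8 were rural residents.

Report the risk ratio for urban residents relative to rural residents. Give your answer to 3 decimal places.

urban residents with the outcome: 88 − 8 = 80
urban residents without the outcome: 300 − 80 = 220
rural residents without the outcome: 80 − 8 = 72
risk, urban residents = 80/300 = 0.2667
risk, rural residents = 8/80 = 0.1000
RR = 0.2667 / 0.1000 = 2.667

RR: 2.667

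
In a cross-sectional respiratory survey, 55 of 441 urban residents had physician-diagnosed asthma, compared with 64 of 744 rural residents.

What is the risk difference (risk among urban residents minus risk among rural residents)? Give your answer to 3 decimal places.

RD ≈ 0.039

risk, urban residents = 55/441 = 0.1247
risk, rural residents = 64/744 = 0.0860
risk difference = 0.1247 − 0.0860 = 0.039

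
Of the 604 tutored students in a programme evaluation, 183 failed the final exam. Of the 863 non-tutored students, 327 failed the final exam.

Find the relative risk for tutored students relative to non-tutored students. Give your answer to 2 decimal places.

RR ≈ 0.80

risk, tutored students = 183/604 = 0.3030
risk, non-tutored students = 327/863 = 0.3789
RR = 0.3030 / 0.3789 = 0.80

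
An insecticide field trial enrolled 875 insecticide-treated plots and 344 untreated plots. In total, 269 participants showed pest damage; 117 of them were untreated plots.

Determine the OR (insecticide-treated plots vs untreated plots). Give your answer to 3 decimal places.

insecticide-treated plots with the outcome: 269 − 117 = 152
insecticide-treated plots without the outcome: 875 − 152 = 723
untreated plots without the outcome: 344 − 117 = 227
OR = (152 × 227) / (723 × 117) = 34504/84591 ≈ 0.408

OR: 0.408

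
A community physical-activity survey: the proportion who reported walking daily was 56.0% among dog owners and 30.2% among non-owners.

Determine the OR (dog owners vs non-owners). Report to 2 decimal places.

OR ≈ 2.94

odds, dog owners = 0.5600/0.4400 = 1.2727
odds, non-owners = 0.3020/0.6980 = 0.4327
OR = 1.2727 / 0.4327 = 2.94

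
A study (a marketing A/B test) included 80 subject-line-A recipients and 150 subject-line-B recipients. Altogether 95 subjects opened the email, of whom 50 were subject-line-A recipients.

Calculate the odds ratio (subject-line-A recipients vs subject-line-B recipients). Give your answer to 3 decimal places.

OR: 3.889

subject-line-A recipients without the outcome: 80 − 50 = 30
subject-line-B recipients with the outcome: 95 − 50 = 45
subject-line-B recipients without the outcome: 150 − 45 = 105
odds, subject-line-A recipients = 50/30 = 1.6667
odds, subject-line-B recipients = 45/105 = 0.4286
OR = 1.6667 / 0.4286 = 3.889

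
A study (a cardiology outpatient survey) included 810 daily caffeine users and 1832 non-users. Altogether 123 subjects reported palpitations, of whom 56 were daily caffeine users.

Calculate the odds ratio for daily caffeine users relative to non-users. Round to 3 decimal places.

daily caffeine users without the outcome: 810 − 56 = 754
non-users with the outcome: 123 − 56 = 67
non-users without the outcome: 1832 − 67 = 1765
odds, daily caffeine users = 56/754 = 0.07427
odds, non-users = 67/1765 = 0.03796
OR = 0.07427 / 0.03796 = 1.957

1.957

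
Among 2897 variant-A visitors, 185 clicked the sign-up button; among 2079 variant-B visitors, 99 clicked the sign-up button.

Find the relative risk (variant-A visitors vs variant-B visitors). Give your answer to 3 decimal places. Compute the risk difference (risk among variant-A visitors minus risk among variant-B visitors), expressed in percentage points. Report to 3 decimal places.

risk, variant-A visitors = 185/2897 = 0.06386
risk, variant-B visitors = 99/2079 = 0.04762
RR = 0.06386 / 0.04762 = 1.341
risk difference = 0.06386 − 0.04762 = 0.01624 → 1.624 percentage points

RR = 1.341; RD = 1.624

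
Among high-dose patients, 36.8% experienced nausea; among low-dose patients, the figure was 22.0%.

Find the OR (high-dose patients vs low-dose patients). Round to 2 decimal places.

2.06

odds, high-dose patients = 0.3680/0.6320 = 0.5823
odds, low-dose patients = 0.2200/0.7800 = 0.2821
OR = 0.5823 / 0.2821 = 2.06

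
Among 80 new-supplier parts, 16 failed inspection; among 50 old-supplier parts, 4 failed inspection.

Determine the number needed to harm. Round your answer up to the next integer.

NNH: 9

risk, new-supplier parts = 16/80 = 0.200000
risk, old-supplier parts = 4/50 = 0.080000
absolute risk difference = 0.120000
1 / 0.120000 = 8.333 → round up → 9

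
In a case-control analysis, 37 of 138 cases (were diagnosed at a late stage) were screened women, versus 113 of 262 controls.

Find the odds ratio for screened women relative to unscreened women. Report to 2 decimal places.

OR = (37 × 149) / (113 × 101) = 5513/11413 ≈ 0.48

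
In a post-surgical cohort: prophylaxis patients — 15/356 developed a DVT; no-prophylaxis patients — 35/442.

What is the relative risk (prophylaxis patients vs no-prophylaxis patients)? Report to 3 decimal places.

RR ≈ 0.532

risk, prophylaxis patients = 15/356 = 0.04213
risk, no-prophylaxis patients = 35/442 = 0.07919
RR = 0.04213 / 0.07919 = 0.532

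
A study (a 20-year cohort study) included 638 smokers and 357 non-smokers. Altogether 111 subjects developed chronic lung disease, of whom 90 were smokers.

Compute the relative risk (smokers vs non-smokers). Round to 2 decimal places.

2.40

smokers without the outcome: 638 − 90 = 548
non-smokers with the outcome: 111 − 90 = 21
non-smokers without the outcome: 357 − 21 = 336
risk, smokers = 90/638 = 0.1411
risk, non-smokers = 21/357 = 0.0588
RR = 0.1411 / 0.0588 = 2.40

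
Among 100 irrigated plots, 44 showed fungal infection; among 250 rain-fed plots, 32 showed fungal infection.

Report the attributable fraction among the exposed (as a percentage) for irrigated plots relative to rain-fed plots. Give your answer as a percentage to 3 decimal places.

risk, irrigated plots = 44/100 = 0.4400
risk, rain-fed plots = 32/250 = 0.1280
AR% = (0.4400 − 0.1280) / 0.4400 = 0.7091 → 70.909%

AR% = 70.909%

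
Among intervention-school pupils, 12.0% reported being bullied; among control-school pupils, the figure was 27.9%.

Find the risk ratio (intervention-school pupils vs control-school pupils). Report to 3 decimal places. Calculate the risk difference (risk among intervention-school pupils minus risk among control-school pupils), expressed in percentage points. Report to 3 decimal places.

RR = 0.430; RD = -15.900

RR = 0.1200 / 0.2790 = 0.430
risk difference = 0.1200 − 0.2790 = -0.1590 → -15.900 percentage points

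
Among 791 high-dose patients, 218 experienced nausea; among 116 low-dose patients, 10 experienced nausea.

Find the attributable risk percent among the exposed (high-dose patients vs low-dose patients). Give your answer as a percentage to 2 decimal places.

risk, high-dose patients = 218/791 = 0.2756
risk, low-dose patients = 10/116 = 0.0862
AR% = (0.2756 − 0.0862) / 0.2756 = 0.6872 → 68.72%

AR% = 68.72%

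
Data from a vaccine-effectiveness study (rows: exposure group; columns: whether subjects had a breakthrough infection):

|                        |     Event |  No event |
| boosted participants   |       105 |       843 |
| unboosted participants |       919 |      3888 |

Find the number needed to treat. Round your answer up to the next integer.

risk, boosted participants = 105/948 = 0.110759
risk, unboosted participants = 919/4807 = 0.191180
absolute risk difference = 0.080420
1 / 0.080420 = 12.435 → round up → 13

NNT = 13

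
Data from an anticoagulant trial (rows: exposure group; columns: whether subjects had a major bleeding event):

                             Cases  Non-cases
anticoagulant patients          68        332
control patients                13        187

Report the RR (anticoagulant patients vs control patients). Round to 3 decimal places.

risk, anticoagulant patients = 68/400 = 0.1700
risk, control patients = 13/200 = 0.0650
RR = 0.1700 / 0.0650 = 2.615

2.615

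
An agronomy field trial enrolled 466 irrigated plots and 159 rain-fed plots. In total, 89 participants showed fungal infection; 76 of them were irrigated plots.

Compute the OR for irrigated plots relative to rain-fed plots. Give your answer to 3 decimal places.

OR = 2.189

irrigated plots without the outcome: 466 − 76 = 390
rain-fed plots with the outcome: 89 − 76 = 13
rain-fed plots without the outcome: 159 − 13 = 146
OR = (76 × 146) / (390 × 13) = 11096/5070 ≈ 2.189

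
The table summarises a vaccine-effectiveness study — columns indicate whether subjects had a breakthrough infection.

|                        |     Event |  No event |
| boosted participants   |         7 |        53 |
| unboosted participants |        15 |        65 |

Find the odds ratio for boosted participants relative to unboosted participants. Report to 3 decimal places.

0.572

odds, boosted participants = 7/53 = 0.1321
odds, unboosted participants = 15/65 = 0.2308
OR = 0.1321 / 0.2308 = 0.572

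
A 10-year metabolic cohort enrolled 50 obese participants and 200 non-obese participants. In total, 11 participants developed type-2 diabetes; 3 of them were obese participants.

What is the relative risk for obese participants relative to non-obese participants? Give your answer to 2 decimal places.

obese participants without the outcome: 50 − 3 = 47
non-obese participants with the outcome: 11 − 3 = 8
non-obese participants without the outcome: 200 − 8 = 192
risk, obese participants = 3/50 = 0.06000
risk, non-obese participants = 8/200 = 0.04000
RR = 0.06000 / 0.04000 = 1.50

1.50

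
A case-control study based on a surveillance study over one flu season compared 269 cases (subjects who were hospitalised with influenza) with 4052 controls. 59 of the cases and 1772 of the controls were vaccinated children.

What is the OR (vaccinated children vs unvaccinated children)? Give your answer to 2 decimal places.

OR = (59 × 2280) / (1772 × 210) = 134520/372120 ≈ 0.36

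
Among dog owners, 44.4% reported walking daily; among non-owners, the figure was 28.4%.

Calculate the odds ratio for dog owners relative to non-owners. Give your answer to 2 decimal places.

OR = 2.01

odds, dog owners = 0.4440/0.5560 = 0.7986
odds, non-owners = 0.2840/0.7160 = 0.3966
OR = 0.7986 / 0.3966 = 2.01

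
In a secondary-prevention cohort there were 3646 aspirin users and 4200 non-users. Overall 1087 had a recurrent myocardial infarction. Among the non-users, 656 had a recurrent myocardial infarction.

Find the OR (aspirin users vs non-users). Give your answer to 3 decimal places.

0.724

aspirin users with the outcome: 1087 − 656 = 431
aspirin users without the outcome: 3646 − 431 = 3215
non-users without the outcome: 4200 − 656 = 3544
OR = (431 × 3544) / (3215 × 656) = 1527464/2109040 ≈ 0.724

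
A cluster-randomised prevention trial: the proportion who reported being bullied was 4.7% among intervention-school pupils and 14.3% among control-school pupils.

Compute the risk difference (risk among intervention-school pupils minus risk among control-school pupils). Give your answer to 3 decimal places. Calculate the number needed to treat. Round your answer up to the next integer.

RD = -0.096; NNT = 11

risk difference = 0.04700 − 0.14300 = -0.096
absolute risk difference = 0.096000
1 / 0.096000 = 10.417 → round up → 11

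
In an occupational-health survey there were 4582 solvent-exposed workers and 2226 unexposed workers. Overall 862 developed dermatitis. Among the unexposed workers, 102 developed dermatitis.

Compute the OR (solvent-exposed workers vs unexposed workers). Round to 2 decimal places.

solvent-exposed workers with the outcome: 862 − 102 = 760
solvent-exposed workers without the outcome: 4582 − 760 = 3822
unexposed workers without the outcome: 2226 − 102 = 2124
OR = (760 × 2124) / (3822 × 102) = 1614240/389844 ≈ 4.14

4.14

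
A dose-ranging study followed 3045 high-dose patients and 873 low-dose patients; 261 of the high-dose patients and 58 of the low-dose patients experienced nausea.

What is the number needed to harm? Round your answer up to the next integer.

NNH = 52

risk, high-dose patients = 261/3045 = 0.085714
risk, low-dose patients = 58/873 = 0.066438
absolute risk difference = 0.019277
1 / 0.019277 = 51.875 → round up → 52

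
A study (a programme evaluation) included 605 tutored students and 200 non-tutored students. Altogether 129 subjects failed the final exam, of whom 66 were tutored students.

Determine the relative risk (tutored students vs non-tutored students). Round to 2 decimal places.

0.35

tutored students without the outcome: 605 − 66 = 539
non-tutored students with the outcome: 129 − 66 = 63
non-tutored students without the outcome: 200 − 63 = 137
risk, tutored students = 66/605 = 0.1091
risk, non-tutored students = 63/200 = 0.3150
RR = 0.1091 / 0.3150 = 0.35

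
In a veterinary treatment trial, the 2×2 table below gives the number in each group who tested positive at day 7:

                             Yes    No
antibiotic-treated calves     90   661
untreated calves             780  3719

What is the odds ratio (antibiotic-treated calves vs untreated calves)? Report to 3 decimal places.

0.649

odds, antibiotic-treated calves = 90/661 = 0.1362
odds, untreated calves = 780/3719 = 0.2097
OR = 0.1362 / 0.2097 = 0.649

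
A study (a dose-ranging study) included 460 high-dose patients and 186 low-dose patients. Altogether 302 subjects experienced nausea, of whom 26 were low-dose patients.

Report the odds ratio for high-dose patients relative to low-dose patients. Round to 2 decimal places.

high-dose patients with the outcome: 302 − 26 = 276
high-dose patients without the outcome: 460 − 276 = 184
low-dose patients without the outcome: 186 − 26 = 160
OR = (276 × 160) / (184 × 26) = 44160/4784 ≈ 9.23

9.23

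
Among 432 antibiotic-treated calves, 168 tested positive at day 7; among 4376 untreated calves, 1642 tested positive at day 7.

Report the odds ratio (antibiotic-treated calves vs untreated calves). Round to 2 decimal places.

odds, antibiotic-treated calves = 168/264 = 0.6364
odds, untreated calves = 1642/2734 = 0.6006
OR = 0.6364 / 0.6006 = 1.06

OR ≈ 1.06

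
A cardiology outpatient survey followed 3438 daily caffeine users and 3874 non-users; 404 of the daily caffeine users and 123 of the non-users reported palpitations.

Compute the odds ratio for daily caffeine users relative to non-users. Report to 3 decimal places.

OR: 4.061

odds, daily caffeine users = 404/3034 = 0.13316
odds, non-users = 123/3751 = 0.03279
OR = 0.13316 / 0.03279 = 4.061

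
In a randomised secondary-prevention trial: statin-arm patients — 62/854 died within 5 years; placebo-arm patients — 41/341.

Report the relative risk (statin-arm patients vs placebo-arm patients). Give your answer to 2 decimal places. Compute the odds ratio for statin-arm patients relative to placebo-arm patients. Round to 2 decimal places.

risk, statin-arm patients = 62/854 = 0.0726
risk, placebo-arm patients = 41/341 = 0.1202
RR = 0.0726 / 0.1202 = 0.60
odds, statin-arm patients = 62/792 = 0.0783
odds, placebo-arm patients = 41/300 = 0.1367
OR = 0.0783 / 0.1367 = 0.57

RR = 0.60; OR = 0.57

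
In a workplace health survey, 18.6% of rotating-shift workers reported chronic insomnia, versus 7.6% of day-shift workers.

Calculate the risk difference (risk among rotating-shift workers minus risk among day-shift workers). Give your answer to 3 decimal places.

risk difference = 0.1860 − 0.0760 = 0.110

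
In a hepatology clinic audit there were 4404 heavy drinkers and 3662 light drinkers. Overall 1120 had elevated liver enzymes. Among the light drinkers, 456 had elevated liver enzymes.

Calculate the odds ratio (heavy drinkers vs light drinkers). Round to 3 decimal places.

heavy drinkers with the outcome: 1120 − 456 = 664
heavy drinkers without the outcome: 4404 − 664 = 3740
light drinkers without the outcome: 3662 − 456 = 3206
odds, heavy drinkers = 664/3740 = 0.1775
odds, light drinkers = 456/3206 = 0.1422
OR = 0.1775 / 0.1422 = 1.248

1.248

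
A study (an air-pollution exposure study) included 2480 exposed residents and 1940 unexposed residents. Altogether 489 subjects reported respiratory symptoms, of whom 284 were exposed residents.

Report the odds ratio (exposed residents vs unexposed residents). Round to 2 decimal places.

exposed residents without the outcome: 2480 − 284 = 2196
unexposed residents with the outcome: 489 − 284 = 205
unexposed residents without the outcome: 1940 − 205 = 1735
OR = (284 × 1735) / (2196 × 205) = 492740/450180 ≈ 1.09

1.09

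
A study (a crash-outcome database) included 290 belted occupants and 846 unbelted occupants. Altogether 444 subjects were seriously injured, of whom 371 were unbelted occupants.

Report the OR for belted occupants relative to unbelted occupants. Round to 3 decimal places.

belted occupants with the outcome: 444 − 371 = 73
belted occupants without the outcome: 290 − 73 = 217
unbelted occupants without the outcome: 846 − 371 = 475
OR = (73 × 475) / (217 × 371) = 34675/80507 ≈ 0.431

0.431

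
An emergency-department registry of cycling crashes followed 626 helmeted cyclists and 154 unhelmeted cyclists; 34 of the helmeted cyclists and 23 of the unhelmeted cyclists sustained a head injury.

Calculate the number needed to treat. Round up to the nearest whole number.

risk, helmeted cyclists = 34/626 = 0.054313
risk, unhelmeted cyclists = 23/154 = 0.149351
absolute risk difference = 0.095038
1 / 0.095038 = 10.522 → round up → 11

11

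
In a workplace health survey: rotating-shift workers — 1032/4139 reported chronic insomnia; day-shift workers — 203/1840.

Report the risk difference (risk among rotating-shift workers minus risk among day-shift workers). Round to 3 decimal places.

0.139

risk, rotating-shift workers = 1032/4139 = 0.2493
risk, day-shift workers = 203/1840 = 0.1103
risk difference = 0.2493 − 0.1103 = 0.139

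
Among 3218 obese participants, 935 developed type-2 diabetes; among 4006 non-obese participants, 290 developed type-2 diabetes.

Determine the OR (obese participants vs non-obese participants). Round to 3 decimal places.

OR = (935 × 3716) / (2283 × 290) = 3474460/662070 ≈ 5.248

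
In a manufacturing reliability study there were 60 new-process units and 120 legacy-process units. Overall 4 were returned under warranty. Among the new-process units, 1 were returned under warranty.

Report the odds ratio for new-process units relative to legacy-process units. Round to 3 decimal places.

new-process units without the outcome: 60 − 1 = 59
legacy-process units with the outcome: 4 − 1 = 3
legacy-process units without the outcome: 120 − 3 = 117
OR = (1 × 117) / (59 × 3) = 117/177 ≈ 0.661

OR ≈ 0.661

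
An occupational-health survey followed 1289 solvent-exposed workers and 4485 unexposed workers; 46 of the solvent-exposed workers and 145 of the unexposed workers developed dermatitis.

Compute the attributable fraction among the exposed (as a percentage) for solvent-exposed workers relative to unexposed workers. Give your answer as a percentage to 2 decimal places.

risk, solvent-exposed workers = 46/1289 = 0.03569
risk, unexposed workers = 145/4485 = 0.03233
AR% = (0.03569 − 0.03233) / 0.03569 = 0.0941 → 9.41%

AR% = 9.41%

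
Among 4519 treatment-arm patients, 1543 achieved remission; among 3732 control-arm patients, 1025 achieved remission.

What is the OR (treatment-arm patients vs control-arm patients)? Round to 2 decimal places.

OR = (1543 × 2707) / (2976 × 1025) = 4176901/3050400 ≈ 1.37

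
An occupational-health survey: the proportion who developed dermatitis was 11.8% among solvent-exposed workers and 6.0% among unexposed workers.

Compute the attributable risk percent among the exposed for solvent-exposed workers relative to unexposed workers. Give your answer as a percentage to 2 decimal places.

AR% = (0.1180 − 0.0600) / 0.1180 = 0.4915 → 49.15%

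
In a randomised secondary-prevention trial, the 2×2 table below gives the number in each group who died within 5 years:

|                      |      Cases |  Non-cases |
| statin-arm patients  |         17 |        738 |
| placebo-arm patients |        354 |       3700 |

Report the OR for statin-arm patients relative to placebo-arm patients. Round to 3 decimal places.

OR = 0.241

odds, statin-arm patients = 17/738 = 0.02304
odds, placebo-arm patients = 354/3700 = 0.09568
OR = 0.02304 / 0.09568 = 0.241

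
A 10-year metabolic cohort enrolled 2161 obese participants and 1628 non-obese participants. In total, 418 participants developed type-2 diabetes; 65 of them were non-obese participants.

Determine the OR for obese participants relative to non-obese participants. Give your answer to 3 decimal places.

OR: 4.695

obese participants with the outcome: 418 − 65 = 353
obese participants without the outcome: 2161 − 353 = 1808
non-obese participants without the outcome: 1628 − 65 = 1563
OR = (353 × 1563) / (1808 × 65) = 551739/117520 ≈ 4.695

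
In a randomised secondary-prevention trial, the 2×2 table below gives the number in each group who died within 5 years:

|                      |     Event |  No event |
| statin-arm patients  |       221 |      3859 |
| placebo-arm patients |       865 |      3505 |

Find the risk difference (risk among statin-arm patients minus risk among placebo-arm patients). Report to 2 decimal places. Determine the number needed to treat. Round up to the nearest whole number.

RD = -0.14; NNT = 7

risk, statin-arm patients = 221/4080 = 0.0542
risk, placebo-arm patients = 865/4370 = 0.1979
risk difference = 0.0542 − 0.1979 = -0.14
absolute risk difference = 0.143774
1 / 0.143774 = 6.955 → round up → 7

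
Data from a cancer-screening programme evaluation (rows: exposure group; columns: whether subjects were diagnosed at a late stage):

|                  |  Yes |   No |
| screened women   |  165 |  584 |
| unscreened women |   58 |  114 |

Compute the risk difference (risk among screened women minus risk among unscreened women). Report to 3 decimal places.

risk, screened women = 165/749 = 0.2203
risk, unscreened women = 58/172 = 0.3372
risk difference = 0.2203 − 0.3372 = -0.117

RD ≈ -0.117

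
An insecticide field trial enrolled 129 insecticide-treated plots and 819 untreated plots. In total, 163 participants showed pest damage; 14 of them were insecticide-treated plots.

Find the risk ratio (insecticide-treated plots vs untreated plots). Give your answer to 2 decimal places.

RR ≈ 0.60

insecticide-treated plots without the outcome: 129 − 14 = 115
untreated plots with the outcome: 163 − 14 = 149
untreated plots without the outcome: 819 − 149 = 670
risk, insecticide-treated plots = 14/129 = 0.1085
risk, untreated plots = 149/819 = 0.1819
RR = 0.1085 / 0.1819 = 0.60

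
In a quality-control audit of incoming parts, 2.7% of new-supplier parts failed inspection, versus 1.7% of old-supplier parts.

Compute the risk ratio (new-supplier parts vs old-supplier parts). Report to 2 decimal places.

RR = 0.02700 / 0.01700 = 1.59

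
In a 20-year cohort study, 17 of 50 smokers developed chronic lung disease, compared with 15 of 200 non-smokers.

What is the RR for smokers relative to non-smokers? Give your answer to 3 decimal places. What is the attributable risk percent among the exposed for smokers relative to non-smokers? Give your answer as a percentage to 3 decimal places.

RR = 4.533; AR% = 77.941%

risk, smokers = 17/50 = 0.3400
risk, non-smokers = 15/200 = 0.0750
RR = 0.3400 / 0.0750 = 4.533
AR% = (0.3400 − 0.0750) / 0.3400 = 0.7794 → 77.941%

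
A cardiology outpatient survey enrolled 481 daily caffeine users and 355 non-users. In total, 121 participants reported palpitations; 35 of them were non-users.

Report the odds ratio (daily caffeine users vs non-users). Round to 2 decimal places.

daily caffeine users with the outcome: 121 − 35 = 86
daily caffeine users without the outcome: 481 − 86 = 395
non-users without the outcome: 355 − 35 = 320
OR = (86 × 320) / (395 × 35) = 27520/13825 ≈ 1.99

1.99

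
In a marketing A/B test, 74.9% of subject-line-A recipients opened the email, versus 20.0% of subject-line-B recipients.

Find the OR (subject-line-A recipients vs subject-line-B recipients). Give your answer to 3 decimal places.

OR: 11.936

odds, subject-line-A recipients = 0.7490/0.2510 = 2.9841
odds, subject-line-B recipients = 0.2000/0.8000 = 0.2500
OR = 2.9841 / 0.2500 = 11.936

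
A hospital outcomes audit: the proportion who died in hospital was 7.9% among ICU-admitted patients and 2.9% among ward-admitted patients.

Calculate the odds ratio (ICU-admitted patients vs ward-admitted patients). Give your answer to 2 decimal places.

2.87

odds, ICU-admitted patients = 0.07900/0.92100 = 0.08578
odds, ward-admitted patients = 0.02900/0.97100 = 0.02987
OR = 0.08578 / 0.02987 = 2.87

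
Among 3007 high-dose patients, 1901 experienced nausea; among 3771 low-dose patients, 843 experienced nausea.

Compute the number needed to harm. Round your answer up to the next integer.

3

risk, high-dose patients = 1901/3007 = 0.632192
risk, low-dose patients = 843/3771 = 0.223548
absolute risk difference = 0.408643
1 / 0.408643 = 2.447 → round up → 3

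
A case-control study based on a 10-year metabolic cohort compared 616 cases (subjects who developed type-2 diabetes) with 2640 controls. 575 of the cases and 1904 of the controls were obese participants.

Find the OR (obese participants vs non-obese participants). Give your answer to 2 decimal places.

OR = (575 × 736) / (1904 × 41) = 423200/78064 ≈ 5.42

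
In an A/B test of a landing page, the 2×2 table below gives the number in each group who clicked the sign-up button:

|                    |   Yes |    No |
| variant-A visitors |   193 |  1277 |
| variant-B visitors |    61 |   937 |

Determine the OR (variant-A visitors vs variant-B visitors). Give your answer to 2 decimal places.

odds, variant-A visitors = 193/1277 = 0.1511
odds, variant-B visitors = 61/937 = 0.0651
OR = 0.1511 / 0.0651 = 2.32

OR = 2.32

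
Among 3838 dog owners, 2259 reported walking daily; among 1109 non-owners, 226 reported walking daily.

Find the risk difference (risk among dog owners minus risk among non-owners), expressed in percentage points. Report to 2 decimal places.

risk, dog owners = 2259/3838 = 0.5886
risk, non-owners = 226/1109 = 0.2038
risk difference = 0.5886 − 0.2038 = 0.3848 → 38.48 percentage points

RD: 38.48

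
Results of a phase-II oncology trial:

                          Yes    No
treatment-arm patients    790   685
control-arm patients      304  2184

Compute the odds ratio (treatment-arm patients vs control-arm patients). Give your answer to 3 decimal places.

OR ≈ 8.285

odds, treatment-arm patients = 790/685 = 1.1533
odds, control-arm patients = 304/2184 = 0.1392
OR = 1.1533 / 0.1392 = 8.285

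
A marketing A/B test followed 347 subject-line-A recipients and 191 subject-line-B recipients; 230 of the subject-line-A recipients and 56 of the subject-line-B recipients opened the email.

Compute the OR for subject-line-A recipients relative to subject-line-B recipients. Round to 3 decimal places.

OR = (230 × 135) / (117 × 56) = 31050/6552 ≈ 4.739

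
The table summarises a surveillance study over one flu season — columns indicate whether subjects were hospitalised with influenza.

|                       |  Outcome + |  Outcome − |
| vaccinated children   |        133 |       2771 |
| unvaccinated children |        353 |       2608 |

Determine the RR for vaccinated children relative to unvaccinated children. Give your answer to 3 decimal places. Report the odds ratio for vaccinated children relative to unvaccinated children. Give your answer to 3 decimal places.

RR = 0.384; OR = 0.355

risk, vaccinated children = 133/2904 = 0.04580
risk, unvaccinated children = 353/2961 = 0.11922
RR = 0.04580 / 0.11922 = 0.384
OR = (133 × 2608) / (2771 × 353) = 346864/978163 ≈ 0.355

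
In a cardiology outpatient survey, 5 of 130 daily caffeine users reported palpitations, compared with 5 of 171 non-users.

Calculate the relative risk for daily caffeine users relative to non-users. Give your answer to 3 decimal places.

risk, daily caffeine users = 5/130 = 0.03846
risk, non-users = 5/171 = 0.02924
RR = 0.03846 / 0.02924 = 1.315

RR: 1.315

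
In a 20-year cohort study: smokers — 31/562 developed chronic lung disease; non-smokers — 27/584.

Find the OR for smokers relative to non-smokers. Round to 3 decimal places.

odds, smokers = 31/531 = 0.05838
odds, non-smokers = 27/557 = 0.04847
OR = 0.05838 / 0.04847 = 1.204

1.204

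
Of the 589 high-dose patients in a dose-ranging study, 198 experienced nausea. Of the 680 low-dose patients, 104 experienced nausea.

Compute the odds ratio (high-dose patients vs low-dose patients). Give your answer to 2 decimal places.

OR = (198 × 576) / (391 × 104) = 114048/40664 ≈ 2.80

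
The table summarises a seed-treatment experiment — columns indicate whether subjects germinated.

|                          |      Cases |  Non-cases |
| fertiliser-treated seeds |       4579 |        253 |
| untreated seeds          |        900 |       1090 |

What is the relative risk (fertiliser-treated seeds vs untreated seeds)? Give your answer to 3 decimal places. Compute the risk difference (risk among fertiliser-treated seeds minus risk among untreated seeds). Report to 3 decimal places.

risk, fertiliser-treated seeds = 4579/4832 = 0.9476
risk, untreated seeds = 900/1990 = 0.4523
RR = 0.9476 / 0.4523 = 2.095
risk difference = 0.9476 − 0.4523 = 0.495

RR = 2.095; RD = 0.495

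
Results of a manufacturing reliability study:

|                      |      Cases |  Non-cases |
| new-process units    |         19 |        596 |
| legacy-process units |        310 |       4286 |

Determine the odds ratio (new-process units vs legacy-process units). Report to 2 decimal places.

odds, new-process units = 19/596 = 0.03188
odds, legacy-process units = 310/4286 = 0.07233
OR = 0.03188 / 0.07233 = 0.44

OR: 0.44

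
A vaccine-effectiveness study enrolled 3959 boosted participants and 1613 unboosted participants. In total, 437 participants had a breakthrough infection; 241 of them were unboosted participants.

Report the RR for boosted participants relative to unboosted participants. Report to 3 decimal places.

boosted participants with the outcome: 437 − 241 = 196
boosted participants without the outcome: 3959 − 196 = 3763
unboosted participants without the outcome: 1613 − 241 = 1372
risk, boosted participants = 196/3959 = 0.04951
risk, unboosted participants = 241/1613 = 0.14941
RR = 0.04951 / 0.14941 = 0.331

RR ≈ 0.331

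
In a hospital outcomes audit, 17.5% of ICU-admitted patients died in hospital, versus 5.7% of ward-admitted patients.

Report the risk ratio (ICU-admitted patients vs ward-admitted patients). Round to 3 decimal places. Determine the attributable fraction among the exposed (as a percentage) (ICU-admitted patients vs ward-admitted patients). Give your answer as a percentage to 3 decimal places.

RR = 3.070; AR% = 67.429%

RR = 0.1750 / 0.0570 = 3.070
AR% = (0.1750 − 0.0570) / 0.1750 = 0.6743 → 67.429%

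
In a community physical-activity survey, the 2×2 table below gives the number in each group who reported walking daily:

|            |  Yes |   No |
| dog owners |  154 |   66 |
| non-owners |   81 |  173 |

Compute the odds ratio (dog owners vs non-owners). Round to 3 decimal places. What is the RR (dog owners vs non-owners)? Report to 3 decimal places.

odds, dog owners = 154/66 = 2.3333
odds, non-owners = 81/173 = 0.4682
OR = 2.3333 / 0.4682 = 4.984
risk, dog owners = 154/220 = 0.7000
risk, non-owners = 81/254 = 0.3189
RR = 0.7000 / 0.3189 = 2.195

OR = 4.984; RR = 2.195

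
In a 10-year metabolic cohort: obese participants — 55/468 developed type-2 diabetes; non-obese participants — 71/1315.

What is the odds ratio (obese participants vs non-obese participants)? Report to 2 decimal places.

odds, obese participants = 55/413 = 0.1332
odds, non-obese participants = 71/1244 = 0.0571
OR = 0.1332 / 0.0571 = 2.33

OR ≈ 2.33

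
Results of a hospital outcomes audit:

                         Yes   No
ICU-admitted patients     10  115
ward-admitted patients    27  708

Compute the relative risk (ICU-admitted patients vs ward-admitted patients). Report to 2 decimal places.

risk, ICU-admitted patients = 10/125 = 0.08000
risk, ward-admitted patients = 27/735 = 0.03673
RR = 0.08000 / 0.03673 = 2.18

RR: 2.18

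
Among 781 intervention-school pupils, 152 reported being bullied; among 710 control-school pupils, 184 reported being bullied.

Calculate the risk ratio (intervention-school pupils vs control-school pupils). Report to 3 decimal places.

risk, intervention-school pupils = 152/781 = 0.1946
risk, control-school pupils = 184/710 = 0.2592
RR = 0.1946 / 0.2592 = 0.751

RR ≈ 0.751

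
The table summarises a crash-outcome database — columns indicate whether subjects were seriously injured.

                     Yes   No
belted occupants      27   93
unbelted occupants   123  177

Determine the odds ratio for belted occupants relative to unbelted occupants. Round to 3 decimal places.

OR: 0.418

odds, belted occupants = 27/93 = 0.2903
odds, unbelted occupants = 123/177 = 0.6949
OR = 0.2903 / 0.6949 = 0.418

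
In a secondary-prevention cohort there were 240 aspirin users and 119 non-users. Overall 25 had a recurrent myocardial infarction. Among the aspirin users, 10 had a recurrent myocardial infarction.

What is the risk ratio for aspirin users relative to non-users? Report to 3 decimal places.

RR: 0.331

aspirin users without the outcome: 240 − 10 = 230
non-users with the outcome: 25 − 10 = 15
non-users without the outcome: 119 − 15 = 104
risk, aspirin users = 10/240 = 0.04167
risk, non-users = 15/119 = 0.12605
RR = 0.04167 / 0.12605 = 0.331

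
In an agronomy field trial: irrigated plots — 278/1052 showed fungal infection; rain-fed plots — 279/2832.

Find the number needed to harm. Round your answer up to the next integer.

7

risk, irrigated plots = 278/1052 = 0.264259
risk, rain-fed plots = 279/2832 = 0.098517
absolute risk difference = 0.165742
1 / 0.165742 = 6.033 → round up → 7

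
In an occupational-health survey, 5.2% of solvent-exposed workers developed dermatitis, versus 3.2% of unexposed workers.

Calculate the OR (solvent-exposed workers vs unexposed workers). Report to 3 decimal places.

odds, solvent-exposed workers = 0.05200/0.94800 = 0.05485
odds, unexposed workers = 0.03200/0.96800 = 0.03306
OR = 0.05485 / 0.03306 = 1.659

OR: 1.659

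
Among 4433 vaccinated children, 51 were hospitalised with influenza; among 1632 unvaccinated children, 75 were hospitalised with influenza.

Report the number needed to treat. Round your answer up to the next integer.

NNT ≈ 30

risk, vaccinated children = 51/4433 = 0.011505
risk, unvaccinated children = 75/1632 = 0.045956
absolute risk difference = 0.034451
1 / 0.034451 = 29.027 → round up → 30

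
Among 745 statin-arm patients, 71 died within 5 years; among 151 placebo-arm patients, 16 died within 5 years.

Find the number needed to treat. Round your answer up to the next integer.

risk, statin-arm patients = 71/745 = 0.095302
risk, placebo-arm patients = 16/151 = 0.105960
absolute risk difference = 0.010658
1 / 0.010658 = 93.826 → round up → 94

94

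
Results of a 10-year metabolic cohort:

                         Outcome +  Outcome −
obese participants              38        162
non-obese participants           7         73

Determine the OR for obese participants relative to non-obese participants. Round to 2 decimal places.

OR = (38 × 73) / (162 × 7) = 2774/1134 ≈ 2.45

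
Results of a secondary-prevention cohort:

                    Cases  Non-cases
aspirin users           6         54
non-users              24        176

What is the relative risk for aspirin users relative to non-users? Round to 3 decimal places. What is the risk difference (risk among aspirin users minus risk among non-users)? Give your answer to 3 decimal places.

RR = 0.833; RD = -0.020

risk, aspirin users = 6/60 = 0.1000
risk, non-users = 24/200 = 0.1200
RR = 0.1000 / 0.1200 = 0.833
risk difference = 0.1000 − 0.1200 = -0.020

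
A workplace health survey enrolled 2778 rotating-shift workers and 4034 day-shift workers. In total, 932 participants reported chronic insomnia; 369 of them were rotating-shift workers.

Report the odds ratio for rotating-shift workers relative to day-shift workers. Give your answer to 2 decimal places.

0.94

rotating-shift workers without the outcome: 2778 − 369 = 2409
day-shift workers with the outcome: 932 − 369 = 563
day-shift workers without the outcome: 4034 − 563 = 3471
OR = (369 × 3471) / (2409 × 563) = 1280799/1356267 ≈ 0.94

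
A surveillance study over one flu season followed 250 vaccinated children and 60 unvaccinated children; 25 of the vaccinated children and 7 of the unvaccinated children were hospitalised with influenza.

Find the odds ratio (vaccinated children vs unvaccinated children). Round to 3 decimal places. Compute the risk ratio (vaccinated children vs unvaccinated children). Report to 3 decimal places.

OR = (25 × 53) / (225 × 7) = 1325/1575 ≈ 0.841
risk, vaccinated children = 25/250 = 0.1000
risk, unvaccinated children = 7/60 = 0.1167
RR = 0.1000 / 0.1167 = 0.857

OR = 0.841; RR = 0.857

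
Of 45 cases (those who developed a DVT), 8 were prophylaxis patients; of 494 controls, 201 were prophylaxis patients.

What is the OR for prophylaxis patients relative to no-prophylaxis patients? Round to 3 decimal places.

odds, prophylaxis patients = 8/201 = 0.03980
odds, no-prophylaxis patients = 37/293 = 0.12628
OR = 0.03980 / 0.12628 = 0.315

0.315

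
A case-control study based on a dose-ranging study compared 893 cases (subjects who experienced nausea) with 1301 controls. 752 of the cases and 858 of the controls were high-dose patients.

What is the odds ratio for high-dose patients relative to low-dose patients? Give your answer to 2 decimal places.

OR = (752 × 443) / (858 × 141) = 333136/120978 ≈ 2.75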